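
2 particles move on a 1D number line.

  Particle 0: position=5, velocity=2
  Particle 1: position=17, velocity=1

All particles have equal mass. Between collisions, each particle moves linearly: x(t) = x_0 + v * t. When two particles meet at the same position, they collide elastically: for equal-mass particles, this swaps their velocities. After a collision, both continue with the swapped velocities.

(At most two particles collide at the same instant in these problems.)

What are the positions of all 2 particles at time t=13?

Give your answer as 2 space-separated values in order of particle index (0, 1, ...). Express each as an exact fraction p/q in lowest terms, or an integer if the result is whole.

Collision at t=12: particles 0 and 1 swap velocities; positions: p0=29 p1=29; velocities now: v0=1 v1=2
Advance to t=13 (no further collisions before then); velocities: v0=1 v1=2; positions = 30 31

Answer: 30 31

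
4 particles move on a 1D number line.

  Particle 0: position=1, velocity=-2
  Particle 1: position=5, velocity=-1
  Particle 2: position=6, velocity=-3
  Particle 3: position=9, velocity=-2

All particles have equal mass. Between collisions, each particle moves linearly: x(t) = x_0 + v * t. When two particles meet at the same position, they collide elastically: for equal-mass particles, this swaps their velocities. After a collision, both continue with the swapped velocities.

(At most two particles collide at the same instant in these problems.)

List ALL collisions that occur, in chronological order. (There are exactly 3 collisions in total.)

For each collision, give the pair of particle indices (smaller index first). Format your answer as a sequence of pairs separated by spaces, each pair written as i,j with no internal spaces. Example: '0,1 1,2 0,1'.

Collision at t=1/2: particles 1 and 2 swap velocities; positions: p0=0 p1=9/2 p2=9/2 p3=8; velocities now: v0=-2 v1=-3 v2=-1 v3=-2
Collision at t=4: particles 2 and 3 swap velocities; positions: p0=-7 p1=-6 p2=1 p3=1; velocities now: v0=-2 v1=-3 v2=-2 v3=-1
Collision at t=5: particles 0 and 1 swap velocities; positions: p0=-9 p1=-9 p2=-1 p3=0; velocities now: v0=-3 v1=-2 v2=-2 v3=-1

Answer: 1,2 2,3 0,1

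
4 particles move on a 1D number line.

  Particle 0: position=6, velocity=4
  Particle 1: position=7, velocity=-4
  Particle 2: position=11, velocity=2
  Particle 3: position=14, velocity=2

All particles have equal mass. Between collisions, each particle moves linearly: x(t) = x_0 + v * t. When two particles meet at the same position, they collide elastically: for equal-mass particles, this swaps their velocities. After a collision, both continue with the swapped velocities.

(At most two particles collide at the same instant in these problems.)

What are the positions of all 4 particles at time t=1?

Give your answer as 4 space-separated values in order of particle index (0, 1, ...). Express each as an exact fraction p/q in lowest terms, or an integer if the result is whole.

Collision at t=1/8: particles 0 and 1 swap velocities; positions: p0=13/2 p1=13/2 p2=45/4 p3=57/4; velocities now: v0=-4 v1=4 v2=2 v3=2
Advance to t=1 (no further collisions before then); velocities: v0=-4 v1=4 v2=2 v3=2; positions = 3 10 13 16

Answer: 3 10 13 16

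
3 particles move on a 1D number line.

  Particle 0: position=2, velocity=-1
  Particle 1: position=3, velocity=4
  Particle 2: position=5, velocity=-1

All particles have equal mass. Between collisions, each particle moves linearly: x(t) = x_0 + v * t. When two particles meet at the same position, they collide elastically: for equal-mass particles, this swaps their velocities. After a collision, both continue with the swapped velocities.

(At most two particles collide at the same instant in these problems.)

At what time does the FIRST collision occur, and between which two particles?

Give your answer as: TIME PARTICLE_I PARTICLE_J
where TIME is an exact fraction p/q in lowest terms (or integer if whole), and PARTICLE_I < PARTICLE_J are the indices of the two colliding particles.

Answer: 2/5 1 2

Derivation:
Pair (0,1): pos 2,3 vel -1,4 -> not approaching (rel speed -5 <= 0)
Pair (1,2): pos 3,5 vel 4,-1 -> gap=2, closing at 5/unit, collide at t=2/5
Earliest collision: t=2/5 between 1 and 2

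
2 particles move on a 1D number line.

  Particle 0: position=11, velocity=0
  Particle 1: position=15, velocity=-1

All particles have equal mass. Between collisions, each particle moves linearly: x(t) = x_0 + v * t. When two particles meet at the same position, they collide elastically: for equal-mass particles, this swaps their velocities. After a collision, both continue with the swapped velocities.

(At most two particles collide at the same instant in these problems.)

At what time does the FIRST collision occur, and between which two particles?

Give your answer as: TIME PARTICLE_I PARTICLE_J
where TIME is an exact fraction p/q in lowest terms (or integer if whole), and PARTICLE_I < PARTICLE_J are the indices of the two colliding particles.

Pair (0,1): pos 11,15 vel 0,-1 -> gap=4, closing at 1/unit, collide at t=4
Earliest collision: t=4 between 0 and 1

Answer: 4 0 1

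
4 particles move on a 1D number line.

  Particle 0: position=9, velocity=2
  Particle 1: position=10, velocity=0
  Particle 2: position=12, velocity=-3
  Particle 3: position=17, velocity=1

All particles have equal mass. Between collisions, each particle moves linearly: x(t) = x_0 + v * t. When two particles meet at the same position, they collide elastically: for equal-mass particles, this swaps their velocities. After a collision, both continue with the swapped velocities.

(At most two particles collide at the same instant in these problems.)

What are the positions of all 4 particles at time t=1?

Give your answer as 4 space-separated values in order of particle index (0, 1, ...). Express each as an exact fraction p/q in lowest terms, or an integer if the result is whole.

Answer: 9 10 11 18

Derivation:
Collision at t=1/2: particles 0 and 1 swap velocities; positions: p0=10 p1=10 p2=21/2 p3=35/2; velocities now: v0=0 v1=2 v2=-3 v3=1
Collision at t=3/5: particles 1 and 2 swap velocities; positions: p0=10 p1=51/5 p2=51/5 p3=88/5; velocities now: v0=0 v1=-3 v2=2 v3=1
Collision at t=2/3: particles 0 and 1 swap velocities; positions: p0=10 p1=10 p2=31/3 p3=53/3; velocities now: v0=-3 v1=0 v2=2 v3=1
Advance to t=1 (no further collisions before then); velocities: v0=-3 v1=0 v2=2 v3=1; positions = 9 10 11 18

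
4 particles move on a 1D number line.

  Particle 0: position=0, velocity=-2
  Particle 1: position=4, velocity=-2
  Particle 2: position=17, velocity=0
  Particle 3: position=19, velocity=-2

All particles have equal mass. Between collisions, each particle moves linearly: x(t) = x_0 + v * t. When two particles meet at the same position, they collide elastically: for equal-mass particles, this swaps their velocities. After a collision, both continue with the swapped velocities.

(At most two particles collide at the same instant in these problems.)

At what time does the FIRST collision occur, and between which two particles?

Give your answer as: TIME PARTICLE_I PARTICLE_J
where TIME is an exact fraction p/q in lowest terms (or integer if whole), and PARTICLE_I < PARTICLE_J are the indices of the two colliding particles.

Pair (0,1): pos 0,4 vel -2,-2 -> not approaching (rel speed 0 <= 0)
Pair (1,2): pos 4,17 vel -2,0 -> not approaching (rel speed -2 <= 0)
Pair (2,3): pos 17,19 vel 0,-2 -> gap=2, closing at 2/unit, collide at t=1
Earliest collision: t=1 between 2 and 3

Answer: 1 2 3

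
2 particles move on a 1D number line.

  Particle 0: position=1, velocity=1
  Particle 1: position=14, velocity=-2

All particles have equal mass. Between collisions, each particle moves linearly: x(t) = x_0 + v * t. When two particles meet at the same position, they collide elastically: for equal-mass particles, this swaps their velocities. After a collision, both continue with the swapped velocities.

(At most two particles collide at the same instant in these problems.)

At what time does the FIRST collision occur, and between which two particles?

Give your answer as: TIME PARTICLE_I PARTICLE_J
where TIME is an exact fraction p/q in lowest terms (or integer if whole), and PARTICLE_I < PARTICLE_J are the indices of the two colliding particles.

Pair (0,1): pos 1,14 vel 1,-2 -> gap=13, closing at 3/unit, collide at t=13/3
Earliest collision: t=13/3 between 0 and 1

Answer: 13/3 0 1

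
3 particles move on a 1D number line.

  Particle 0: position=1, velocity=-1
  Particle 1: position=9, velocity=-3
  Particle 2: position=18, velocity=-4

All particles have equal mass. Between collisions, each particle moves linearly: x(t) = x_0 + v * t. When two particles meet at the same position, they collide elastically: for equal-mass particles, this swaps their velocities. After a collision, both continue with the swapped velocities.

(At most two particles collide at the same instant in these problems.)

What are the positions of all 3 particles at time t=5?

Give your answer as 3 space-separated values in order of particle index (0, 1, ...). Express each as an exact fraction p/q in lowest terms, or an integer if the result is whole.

Answer: -6 -4 -2

Derivation:
Collision at t=4: particles 0 and 1 swap velocities; positions: p0=-3 p1=-3 p2=2; velocities now: v0=-3 v1=-1 v2=-4
Advance to t=5 (no further collisions before then); velocities: v0=-3 v1=-1 v2=-4; positions = -6 -4 -2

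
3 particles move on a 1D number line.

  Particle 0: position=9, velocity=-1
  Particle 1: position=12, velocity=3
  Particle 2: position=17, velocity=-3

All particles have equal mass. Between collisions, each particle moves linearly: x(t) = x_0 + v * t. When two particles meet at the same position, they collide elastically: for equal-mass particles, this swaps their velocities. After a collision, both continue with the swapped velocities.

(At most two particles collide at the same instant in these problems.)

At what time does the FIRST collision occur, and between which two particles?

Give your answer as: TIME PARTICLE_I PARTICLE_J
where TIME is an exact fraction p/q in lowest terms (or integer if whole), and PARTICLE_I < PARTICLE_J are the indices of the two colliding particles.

Pair (0,1): pos 9,12 vel -1,3 -> not approaching (rel speed -4 <= 0)
Pair (1,2): pos 12,17 vel 3,-3 -> gap=5, closing at 6/unit, collide at t=5/6
Earliest collision: t=5/6 between 1 and 2

Answer: 5/6 1 2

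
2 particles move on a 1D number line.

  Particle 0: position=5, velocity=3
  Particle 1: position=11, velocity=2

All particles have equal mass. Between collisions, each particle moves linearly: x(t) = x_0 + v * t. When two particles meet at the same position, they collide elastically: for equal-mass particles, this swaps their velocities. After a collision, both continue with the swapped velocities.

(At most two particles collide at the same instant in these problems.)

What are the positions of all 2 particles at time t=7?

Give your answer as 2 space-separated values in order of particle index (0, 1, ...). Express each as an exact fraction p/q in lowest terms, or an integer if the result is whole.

Collision at t=6: particles 0 and 1 swap velocities; positions: p0=23 p1=23; velocities now: v0=2 v1=3
Advance to t=7 (no further collisions before then); velocities: v0=2 v1=3; positions = 25 26

Answer: 25 26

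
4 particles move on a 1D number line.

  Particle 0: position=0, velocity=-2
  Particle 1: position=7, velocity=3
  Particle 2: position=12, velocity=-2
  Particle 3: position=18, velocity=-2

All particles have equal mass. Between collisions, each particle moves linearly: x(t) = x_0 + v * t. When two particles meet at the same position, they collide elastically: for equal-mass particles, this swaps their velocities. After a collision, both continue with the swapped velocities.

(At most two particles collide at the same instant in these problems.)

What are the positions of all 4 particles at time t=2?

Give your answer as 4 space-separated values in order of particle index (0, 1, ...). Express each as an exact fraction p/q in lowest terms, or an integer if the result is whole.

Collision at t=1: particles 1 and 2 swap velocities; positions: p0=-2 p1=10 p2=10 p3=16; velocities now: v0=-2 v1=-2 v2=3 v3=-2
Advance to t=2 (no further collisions before then); velocities: v0=-2 v1=-2 v2=3 v3=-2; positions = -4 8 13 14

Answer: -4 8 13 14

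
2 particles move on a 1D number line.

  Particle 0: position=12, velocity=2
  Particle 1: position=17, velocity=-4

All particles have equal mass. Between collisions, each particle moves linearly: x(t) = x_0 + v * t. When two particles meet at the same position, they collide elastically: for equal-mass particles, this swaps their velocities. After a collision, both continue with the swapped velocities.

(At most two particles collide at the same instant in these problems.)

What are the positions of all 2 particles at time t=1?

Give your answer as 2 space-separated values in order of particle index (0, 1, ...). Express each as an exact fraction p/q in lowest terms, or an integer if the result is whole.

Collision at t=5/6: particles 0 and 1 swap velocities; positions: p0=41/3 p1=41/3; velocities now: v0=-4 v1=2
Advance to t=1 (no further collisions before then); velocities: v0=-4 v1=2; positions = 13 14

Answer: 13 14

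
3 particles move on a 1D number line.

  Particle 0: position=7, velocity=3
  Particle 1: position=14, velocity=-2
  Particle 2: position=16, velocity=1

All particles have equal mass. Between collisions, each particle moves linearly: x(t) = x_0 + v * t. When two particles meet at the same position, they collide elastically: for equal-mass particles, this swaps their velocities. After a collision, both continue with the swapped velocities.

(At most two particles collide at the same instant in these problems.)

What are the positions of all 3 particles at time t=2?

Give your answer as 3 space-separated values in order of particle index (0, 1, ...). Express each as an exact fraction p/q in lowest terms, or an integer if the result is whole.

Answer: 10 13 18

Derivation:
Collision at t=7/5: particles 0 and 1 swap velocities; positions: p0=56/5 p1=56/5 p2=87/5; velocities now: v0=-2 v1=3 v2=1
Advance to t=2 (no further collisions before then); velocities: v0=-2 v1=3 v2=1; positions = 10 13 18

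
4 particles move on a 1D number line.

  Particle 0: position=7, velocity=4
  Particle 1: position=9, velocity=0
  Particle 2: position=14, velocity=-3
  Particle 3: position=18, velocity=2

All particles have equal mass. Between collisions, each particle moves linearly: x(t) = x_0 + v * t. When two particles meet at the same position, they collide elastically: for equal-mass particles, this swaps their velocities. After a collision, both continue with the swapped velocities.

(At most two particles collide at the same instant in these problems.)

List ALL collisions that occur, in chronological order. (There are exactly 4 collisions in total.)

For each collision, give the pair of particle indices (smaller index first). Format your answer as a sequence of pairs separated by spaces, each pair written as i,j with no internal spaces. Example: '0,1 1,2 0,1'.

Collision at t=1/2: particles 0 and 1 swap velocities; positions: p0=9 p1=9 p2=25/2 p3=19; velocities now: v0=0 v1=4 v2=-3 v3=2
Collision at t=1: particles 1 and 2 swap velocities; positions: p0=9 p1=11 p2=11 p3=20; velocities now: v0=0 v1=-3 v2=4 v3=2
Collision at t=5/3: particles 0 and 1 swap velocities; positions: p0=9 p1=9 p2=41/3 p3=64/3; velocities now: v0=-3 v1=0 v2=4 v3=2
Collision at t=11/2: particles 2 and 3 swap velocities; positions: p0=-5/2 p1=9 p2=29 p3=29; velocities now: v0=-3 v1=0 v2=2 v3=4

Answer: 0,1 1,2 0,1 2,3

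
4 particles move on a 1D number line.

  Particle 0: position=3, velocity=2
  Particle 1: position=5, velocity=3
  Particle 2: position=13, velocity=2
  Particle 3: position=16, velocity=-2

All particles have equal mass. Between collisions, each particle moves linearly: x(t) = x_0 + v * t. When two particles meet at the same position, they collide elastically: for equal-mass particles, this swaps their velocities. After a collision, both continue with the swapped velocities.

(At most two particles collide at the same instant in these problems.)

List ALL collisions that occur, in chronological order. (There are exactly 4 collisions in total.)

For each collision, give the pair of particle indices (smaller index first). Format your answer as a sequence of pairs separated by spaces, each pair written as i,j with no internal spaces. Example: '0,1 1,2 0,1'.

Answer: 2,3 1,2 0,1 2,3

Derivation:
Collision at t=3/4: particles 2 and 3 swap velocities; positions: p0=9/2 p1=29/4 p2=29/2 p3=29/2; velocities now: v0=2 v1=3 v2=-2 v3=2
Collision at t=11/5: particles 1 and 2 swap velocities; positions: p0=37/5 p1=58/5 p2=58/5 p3=87/5; velocities now: v0=2 v1=-2 v2=3 v3=2
Collision at t=13/4: particles 0 and 1 swap velocities; positions: p0=19/2 p1=19/2 p2=59/4 p3=39/2; velocities now: v0=-2 v1=2 v2=3 v3=2
Collision at t=8: particles 2 and 3 swap velocities; positions: p0=0 p1=19 p2=29 p3=29; velocities now: v0=-2 v1=2 v2=2 v3=3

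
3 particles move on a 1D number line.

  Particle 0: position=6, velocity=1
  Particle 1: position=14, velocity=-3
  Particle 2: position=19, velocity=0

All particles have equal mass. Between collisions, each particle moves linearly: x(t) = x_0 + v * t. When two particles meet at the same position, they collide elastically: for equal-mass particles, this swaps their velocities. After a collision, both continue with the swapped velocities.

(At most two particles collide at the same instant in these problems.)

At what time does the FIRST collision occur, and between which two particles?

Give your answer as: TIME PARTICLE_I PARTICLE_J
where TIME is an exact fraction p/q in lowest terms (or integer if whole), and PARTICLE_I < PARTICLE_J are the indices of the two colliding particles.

Answer: 2 0 1

Derivation:
Pair (0,1): pos 6,14 vel 1,-3 -> gap=8, closing at 4/unit, collide at t=2
Pair (1,2): pos 14,19 vel -3,0 -> not approaching (rel speed -3 <= 0)
Earliest collision: t=2 between 0 and 1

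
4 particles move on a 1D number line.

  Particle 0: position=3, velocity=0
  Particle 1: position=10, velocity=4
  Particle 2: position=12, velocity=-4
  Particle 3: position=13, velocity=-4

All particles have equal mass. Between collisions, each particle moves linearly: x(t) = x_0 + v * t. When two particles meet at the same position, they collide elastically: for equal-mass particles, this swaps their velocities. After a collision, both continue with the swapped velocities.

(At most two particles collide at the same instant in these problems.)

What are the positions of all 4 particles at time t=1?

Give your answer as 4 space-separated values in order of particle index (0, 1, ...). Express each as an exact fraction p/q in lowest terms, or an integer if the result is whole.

Answer: 3 8 9 14

Derivation:
Collision at t=1/4: particles 1 and 2 swap velocities; positions: p0=3 p1=11 p2=11 p3=12; velocities now: v0=0 v1=-4 v2=4 v3=-4
Collision at t=3/8: particles 2 and 3 swap velocities; positions: p0=3 p1=21/2 p2=23/2 p3=23/2; velocities now: v0=0 v1=-4 v2=-4 v3=4
Advance to t=1 (no further collisions before then); velocities: v0=0 v1=-4 v2=-4 v3=4; positions = 3 8 9 14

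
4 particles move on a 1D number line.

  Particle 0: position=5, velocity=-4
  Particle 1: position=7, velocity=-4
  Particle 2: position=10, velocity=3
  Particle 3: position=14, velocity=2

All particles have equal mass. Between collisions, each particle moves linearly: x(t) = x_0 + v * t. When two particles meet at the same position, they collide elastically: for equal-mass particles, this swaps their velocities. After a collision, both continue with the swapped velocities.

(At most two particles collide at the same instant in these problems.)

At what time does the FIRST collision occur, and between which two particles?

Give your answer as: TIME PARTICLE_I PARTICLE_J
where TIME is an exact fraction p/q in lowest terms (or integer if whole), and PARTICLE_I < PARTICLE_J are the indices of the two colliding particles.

Pair (0,1): pos 5,7 vel -4,-4 -> not approaching (rel speed 0 <= 0)
Pair (1,2): pos 7,10 vel -4,3 -> not approaching (rel speed -7 <= 0)
Pair (2,3): pos 10,14 vel 3,2 -> gap=4, closing at 1/unit, collide at t=4
Earliest collision: t=4 between 2 and 3

Answer: 4 2 3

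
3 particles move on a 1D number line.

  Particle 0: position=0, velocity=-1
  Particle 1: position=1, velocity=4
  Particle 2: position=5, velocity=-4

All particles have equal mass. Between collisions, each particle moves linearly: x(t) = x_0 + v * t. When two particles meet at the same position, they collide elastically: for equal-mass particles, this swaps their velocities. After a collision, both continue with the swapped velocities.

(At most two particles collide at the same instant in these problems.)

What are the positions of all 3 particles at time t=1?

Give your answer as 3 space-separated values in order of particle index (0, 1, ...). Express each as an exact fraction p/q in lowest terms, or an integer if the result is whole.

Answer: -1 1 5

Derivation:
Collision at t=1/2: particles 1 and 2 swap velocities; positions: p0=-1/2 p1=3 p2=3; velocities now: v0=-1 v1=-4 v2=4
Advance to t=1 (no further collisions before then); velocities: v0=-1 v1=-4 v2=4; positions = -1 1 5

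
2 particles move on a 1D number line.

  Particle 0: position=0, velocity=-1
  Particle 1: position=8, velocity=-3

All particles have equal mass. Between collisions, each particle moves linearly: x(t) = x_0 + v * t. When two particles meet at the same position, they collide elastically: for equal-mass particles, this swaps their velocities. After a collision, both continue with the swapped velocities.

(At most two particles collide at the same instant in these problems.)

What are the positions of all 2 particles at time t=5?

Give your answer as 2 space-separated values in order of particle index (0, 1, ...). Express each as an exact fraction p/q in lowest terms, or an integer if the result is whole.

Collision at t=4: particles 0 and 1 swap velocities; positions: p0=-4 p1=-4; velocities now: v0=-3 v1=-1
Advance to t=5 (no further collisions before then); velocities: v0=-3 v1=-1; positions = -7 -5

Answer: -7 -5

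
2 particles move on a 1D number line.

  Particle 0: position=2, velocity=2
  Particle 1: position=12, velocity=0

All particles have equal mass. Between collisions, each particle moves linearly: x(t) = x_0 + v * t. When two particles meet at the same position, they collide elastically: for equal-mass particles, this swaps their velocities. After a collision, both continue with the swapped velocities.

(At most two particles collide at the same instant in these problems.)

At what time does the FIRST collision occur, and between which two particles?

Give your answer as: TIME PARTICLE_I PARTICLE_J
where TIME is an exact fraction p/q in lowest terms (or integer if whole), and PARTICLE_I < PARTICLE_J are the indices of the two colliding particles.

Pair (0,1): pos 2,12 vel 2,0 -> gap=10, closing at 2/unit, collide at t=5
Earliest collision: t=5 between 0 and 1

Answer: 5 0 1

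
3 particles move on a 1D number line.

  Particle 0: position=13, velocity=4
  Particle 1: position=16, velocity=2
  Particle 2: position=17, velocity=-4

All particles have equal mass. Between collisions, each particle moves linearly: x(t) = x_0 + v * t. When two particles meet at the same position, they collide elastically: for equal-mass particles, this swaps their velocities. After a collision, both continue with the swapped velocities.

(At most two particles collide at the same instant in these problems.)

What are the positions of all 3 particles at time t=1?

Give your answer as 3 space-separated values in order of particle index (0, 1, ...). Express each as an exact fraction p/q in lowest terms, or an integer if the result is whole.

Collision at t=1/6: particles 1 and 2 swap velocities; positions: p0=41/3 p1=49/3 p2=49/3; velocities now: v0=4 v1=-4 v2=2
Collision at t=1/2: particles 0 and 1 swap velocities; positions: p0=15 p1=15 p2=17; velocities now: v0=-4 v1=4 v2=2
Advance to t=1 (no further collisions before then); velocities: v0=-4 v1=4 v2=2; positions = 13 17 18

Answer: 13 17 18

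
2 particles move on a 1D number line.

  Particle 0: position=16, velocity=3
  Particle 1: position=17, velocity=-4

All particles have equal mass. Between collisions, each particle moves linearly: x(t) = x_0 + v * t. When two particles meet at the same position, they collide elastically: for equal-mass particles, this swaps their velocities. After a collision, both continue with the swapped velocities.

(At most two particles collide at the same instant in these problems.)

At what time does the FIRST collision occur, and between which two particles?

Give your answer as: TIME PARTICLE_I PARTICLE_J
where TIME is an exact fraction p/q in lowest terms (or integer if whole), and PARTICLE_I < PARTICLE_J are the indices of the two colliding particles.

Pair (0,1): pos 16,17 vel 3,-4 -> gap=1, closing at 7/unit, collide at t=1/7
Earliest collision: t=1/7 between 0 and 1

Answer: 1/7 0 1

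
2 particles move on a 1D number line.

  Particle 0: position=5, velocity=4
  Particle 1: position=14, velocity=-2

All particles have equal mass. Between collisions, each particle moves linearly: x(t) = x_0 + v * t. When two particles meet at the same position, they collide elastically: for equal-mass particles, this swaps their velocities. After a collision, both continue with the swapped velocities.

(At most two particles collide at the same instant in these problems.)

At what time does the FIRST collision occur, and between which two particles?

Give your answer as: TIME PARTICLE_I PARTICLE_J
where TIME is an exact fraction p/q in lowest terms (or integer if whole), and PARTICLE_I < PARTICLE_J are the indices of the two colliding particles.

Answer: 3/2 0 1

Derivation:
Pair (0,1): pos 5,14 vel 4,-2 -> gap=9, closing at 6/unit, collide at t=3/2
Earliest collision: t=3/2 between 0 and 1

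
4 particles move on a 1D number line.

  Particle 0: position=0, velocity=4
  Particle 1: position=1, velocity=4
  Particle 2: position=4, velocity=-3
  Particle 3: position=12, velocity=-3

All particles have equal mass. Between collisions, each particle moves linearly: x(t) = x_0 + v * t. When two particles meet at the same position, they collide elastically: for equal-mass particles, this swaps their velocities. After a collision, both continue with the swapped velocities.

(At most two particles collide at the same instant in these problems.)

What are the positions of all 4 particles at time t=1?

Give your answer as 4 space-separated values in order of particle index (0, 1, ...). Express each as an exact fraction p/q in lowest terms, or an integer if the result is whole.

Collision at t=3/7: particles 1 and 2 swap velocities; positions: p0=12/7 p1=19/7 p2=19/7 p3=75/7; velocities now: v0=4 v1=-3 v2=4 v3=-3
Collision at t=4/7: particles 0 and 1 swap velocities; positions: p0=16/7 p1=16/7 p2=23/7 p3=72/7; velocities now: v0=-3 v1=4 v2=4 v3=-3
Advance to t=1 (no further collisions before then); velocities: v0=-3 v1=4 v2=4 v3=-3; positions = 1 4 5 9

Answer: 1 4 5 9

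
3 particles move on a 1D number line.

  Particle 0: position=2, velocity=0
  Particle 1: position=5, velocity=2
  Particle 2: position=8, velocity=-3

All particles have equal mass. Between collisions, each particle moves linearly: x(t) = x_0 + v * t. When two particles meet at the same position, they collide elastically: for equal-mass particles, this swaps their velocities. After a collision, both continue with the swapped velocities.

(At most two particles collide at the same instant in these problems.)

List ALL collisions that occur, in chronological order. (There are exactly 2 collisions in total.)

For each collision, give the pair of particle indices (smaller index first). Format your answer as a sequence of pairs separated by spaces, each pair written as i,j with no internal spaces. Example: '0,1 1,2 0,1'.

Answer: 1,2 0,1

Derivation:
Collision at t=3/5: particles 1 and 2 swap velocities; positions: p0=2 p1=31/5 p2=31/5; velocities now: v0=0 v1=-3 v2=2
Collision at t=2: particles 0 and 1 swap velocities; positions: p0=2 p1=2 p2=9; velocities now: v0=-3 v1=0 v2=2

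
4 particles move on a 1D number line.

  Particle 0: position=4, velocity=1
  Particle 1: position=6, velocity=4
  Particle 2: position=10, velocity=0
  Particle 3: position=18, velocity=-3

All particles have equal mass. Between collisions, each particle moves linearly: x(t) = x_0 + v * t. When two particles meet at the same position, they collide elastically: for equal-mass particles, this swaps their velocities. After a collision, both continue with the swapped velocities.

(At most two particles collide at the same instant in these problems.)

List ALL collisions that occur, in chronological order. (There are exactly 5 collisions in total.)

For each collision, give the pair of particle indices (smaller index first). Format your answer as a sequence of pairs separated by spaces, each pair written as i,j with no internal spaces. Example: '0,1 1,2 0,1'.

Collision at t=1: particles 1 and 2 swap velocities; positions: p0=5 p1=10 p2=10 p3=15; velocities now: v0=1 v1=0 v2=4 v3=-3
Collision at t=12/7: particles 2 and 3 swap velocities; positions: p0=40/7 p1=10 p2=90/7 p3=90/7; velocities now: v0=1 v1=0 v2=-3 v3=4
Collision at t=8/3: particles 1 and 2 swap velocities; positions: p0=20/3 p1=10 p2=10 p3=50/3; velocities now: v0=1 v1=-3 v2=0 v3=4
Collision at t=7/2: particles 0 and 1 swap velocities; positions: p0=15/2 p1=15/2 p2=10 p3=20; velocities now: v0=-3 v1=1 v2=0 v3=4
Collision at t=6: particles 1 and 2 swap velocities; positions: p0=0 p1=10 p2=10 p3=30; velocities now: v0=-3 v1=0 v2=1 v3=4

Answer: 1,2 2,3 1,2 0,1 1,2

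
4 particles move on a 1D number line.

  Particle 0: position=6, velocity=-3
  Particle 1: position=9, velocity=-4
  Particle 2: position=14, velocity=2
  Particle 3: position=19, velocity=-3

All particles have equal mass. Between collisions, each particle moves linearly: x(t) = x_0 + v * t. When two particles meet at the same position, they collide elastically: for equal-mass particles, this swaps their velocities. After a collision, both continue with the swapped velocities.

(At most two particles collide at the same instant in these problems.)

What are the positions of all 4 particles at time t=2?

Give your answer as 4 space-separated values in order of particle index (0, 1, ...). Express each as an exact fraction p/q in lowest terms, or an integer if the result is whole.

Collision at t=1: particles 2 and 3 swap velocities; positions: p0=3 p1=5 p2=16 p3=16; velocities now: v0=-3 v1=-4 v2=-3 v3=2
Advance to t=2 (no further collisions before then); velocities: v0=-3 v1=-4 v2=-3 v3=2; positions = 0 1 13 18

Answer: 0 1 13 18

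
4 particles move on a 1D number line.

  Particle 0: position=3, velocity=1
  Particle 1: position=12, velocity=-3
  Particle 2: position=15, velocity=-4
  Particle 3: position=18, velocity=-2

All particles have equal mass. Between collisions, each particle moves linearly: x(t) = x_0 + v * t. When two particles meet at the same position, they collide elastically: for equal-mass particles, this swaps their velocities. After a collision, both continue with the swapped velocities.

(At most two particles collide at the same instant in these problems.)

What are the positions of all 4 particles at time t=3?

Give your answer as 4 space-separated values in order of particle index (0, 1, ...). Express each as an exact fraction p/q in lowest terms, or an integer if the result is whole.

Answer: 3 3 6 12

Derivation:
Collision at t=9/4: particles 0 and 1 swap velocities; positions: p0=21/4 p1=21/4 p2=6 p3=27/2; velocities now: v0=-3 v1=1 v2=-4 v3=-2
Collision at t=12/5: particles 1 and 2 swap velocities; positions: p0=24/5 p1=27/5 p2=27/5 p3=66/5; velocities now: v0=-3 v1=-4 v2=1 v3=-2
Collision at t=3: particles 0 and 1 swap velocities; positions: p0=3 p1=3 p2=6 p3=12; velocities now: v0=-4 v1=-3 v2=1 v3=-2
Advance to t=3 (no further collisions before then); velocities: v0=-4 v1=-3 v2=1 v3=-2; positions = 3 3 6 12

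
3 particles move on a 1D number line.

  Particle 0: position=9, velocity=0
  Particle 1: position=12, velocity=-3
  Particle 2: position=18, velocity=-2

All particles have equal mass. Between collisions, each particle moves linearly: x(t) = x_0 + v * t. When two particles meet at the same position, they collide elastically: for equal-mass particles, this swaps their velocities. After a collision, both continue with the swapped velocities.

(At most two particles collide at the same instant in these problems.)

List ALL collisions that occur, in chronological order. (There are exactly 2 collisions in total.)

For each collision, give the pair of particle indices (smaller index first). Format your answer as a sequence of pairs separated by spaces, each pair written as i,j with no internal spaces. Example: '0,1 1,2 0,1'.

Answer: 0,1 1,2

Derivation:
Collision at t=1: particles 0 and 1 swap velocities; positions: p0=9 p1=9 p2=16; velocities now: v0=-3 v1=0 v2=-2
Collision at t=9/2: particles 1 and 2 swap velocities; positions: p0=-3/2 p1=9 p2=9; velocities now: v0=-3 v1=-2 v2=0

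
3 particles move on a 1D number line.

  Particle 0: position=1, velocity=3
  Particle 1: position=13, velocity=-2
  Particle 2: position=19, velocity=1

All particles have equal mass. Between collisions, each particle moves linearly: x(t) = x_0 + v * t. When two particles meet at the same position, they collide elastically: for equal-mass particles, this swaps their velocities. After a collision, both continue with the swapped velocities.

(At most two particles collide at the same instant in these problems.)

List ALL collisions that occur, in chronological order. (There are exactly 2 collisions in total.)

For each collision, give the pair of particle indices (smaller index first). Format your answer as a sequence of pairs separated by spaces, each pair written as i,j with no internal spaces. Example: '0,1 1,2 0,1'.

Answer: 0,1 1,2

Derivation:
Collision at t=12/5: particles 0 and 1 swap velocities; positions: p0=41/5 p1=41/5 p2=107/5; velocities now: v0=-2 v1=3 v2=1
Collision at t=9: particles 1 and 2 swap velocities; positions: p0=-5 p1=28 p2=28; velocities now: v0=-2 v1=1 v2=3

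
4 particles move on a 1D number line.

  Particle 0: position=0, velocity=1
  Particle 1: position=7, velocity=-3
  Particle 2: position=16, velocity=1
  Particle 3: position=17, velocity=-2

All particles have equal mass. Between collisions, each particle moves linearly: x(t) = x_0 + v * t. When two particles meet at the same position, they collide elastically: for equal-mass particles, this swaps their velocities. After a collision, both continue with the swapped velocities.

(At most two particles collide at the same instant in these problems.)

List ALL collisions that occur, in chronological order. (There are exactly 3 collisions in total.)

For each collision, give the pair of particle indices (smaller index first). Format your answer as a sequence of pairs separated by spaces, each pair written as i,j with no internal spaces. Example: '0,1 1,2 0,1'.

Answer: 2,3 0,1 1,2

Derivation:
Collision at t=1/3: particles 2 and 3 swap velocities; positions: p0=1/3 p1=6 p2=49/3 p3=49/3; velocities now: v0=1 v1=-3 v2=-2 v3=1
Collision at t=7/4: particles 0 and 1 swap velocities; positions: p0=7/4 p1=7/4 p2=27/2 p3=71/4; velocities now: v0=-3 v1=1 v2=-2 v3=1
Collision at t=17/3: particles 1 and 2 swap velocities; positions: p0=-10 p1=17/3 p2=17/3 p3=65/3; velocities now: v0=-3 v1=-2 v2=1 v3=1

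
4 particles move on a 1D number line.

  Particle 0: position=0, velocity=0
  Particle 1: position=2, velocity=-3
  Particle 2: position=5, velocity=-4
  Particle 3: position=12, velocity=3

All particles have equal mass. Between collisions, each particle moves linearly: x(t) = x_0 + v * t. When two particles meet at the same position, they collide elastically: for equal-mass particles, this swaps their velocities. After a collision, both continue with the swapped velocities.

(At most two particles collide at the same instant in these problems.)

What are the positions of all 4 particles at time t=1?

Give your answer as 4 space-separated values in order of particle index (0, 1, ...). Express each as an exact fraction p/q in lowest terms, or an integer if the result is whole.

Collision at t=2/3: particles 0 and 1 swap velocities; positions: p0=0 p1=0 p2=7/3 p3=14; velocities now: v0=-3 v1=0 v2=-4 v3=3
Advance to t=1 (no further collisions before then); velocities: v0=-3 v1=0 v2=-4 v3=3; positions = -1 0 1 15

Answer: -1 0 1 15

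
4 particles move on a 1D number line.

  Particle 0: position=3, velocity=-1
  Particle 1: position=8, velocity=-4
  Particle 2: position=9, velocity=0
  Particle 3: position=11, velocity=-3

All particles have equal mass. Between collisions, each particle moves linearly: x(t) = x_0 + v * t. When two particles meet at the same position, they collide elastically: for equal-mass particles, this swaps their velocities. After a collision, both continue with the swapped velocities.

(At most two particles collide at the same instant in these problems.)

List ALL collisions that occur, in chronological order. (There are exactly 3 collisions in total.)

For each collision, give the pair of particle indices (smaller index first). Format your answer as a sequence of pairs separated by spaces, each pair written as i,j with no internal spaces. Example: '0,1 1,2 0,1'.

Answer: 2,3 0,1 1,2

Derivation:
Collision at t=2/3: particles 2 and 3 swap velocities; positions: p0=7/3 p1=16/3 p2=9 p3=9; velocities now: v0=-1 v1=-4 v2=-3 v3=0
Collision at t=5/3: particles 0 and 1 swap velocities; positions: p0=4/3 p1=4/3 p2=6 p3=9; velocities now: v0=-4 v1=-1 v2=-3 v3=0
Collision at t=4: particles 1 and 2 swap velocities; positions: p0=-8 p1=-1 p2=-1 p3=9; velocities now: v0=-4 v1=-3 v2=-1 v3=0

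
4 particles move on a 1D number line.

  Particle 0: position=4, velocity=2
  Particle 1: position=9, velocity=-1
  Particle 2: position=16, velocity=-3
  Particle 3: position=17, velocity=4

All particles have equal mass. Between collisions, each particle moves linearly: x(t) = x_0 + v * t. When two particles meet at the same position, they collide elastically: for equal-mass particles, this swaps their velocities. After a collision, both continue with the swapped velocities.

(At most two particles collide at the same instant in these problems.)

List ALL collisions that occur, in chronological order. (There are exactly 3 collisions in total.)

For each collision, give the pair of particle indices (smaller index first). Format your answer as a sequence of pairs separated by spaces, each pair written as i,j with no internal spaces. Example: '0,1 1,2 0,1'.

Answer: 0,1 1,2 0,1

Derivation:
Collision at t=5/3: particles 0 and 1 swap velocities; positions: p0=22/3 p1=22/3 p2=11 p3=71/3; velocities now: v0=-1 v1=2 v2=-3 v3=4
Collision at t=12/5: particles 1 and 2 swap velocities; positions: p0=33/5 p1=44/5 p2=44/5 p3=133/5; velocities now: v0=-1 v1=-3 v2=2 v3=4
Collision at t=7/2: particles 0 and 1 swap velocities; positions: p0=11/2 p1=11/2 p2=11 p3=31; velocities now: v0=-3 v1=-1 v2=2 v3=4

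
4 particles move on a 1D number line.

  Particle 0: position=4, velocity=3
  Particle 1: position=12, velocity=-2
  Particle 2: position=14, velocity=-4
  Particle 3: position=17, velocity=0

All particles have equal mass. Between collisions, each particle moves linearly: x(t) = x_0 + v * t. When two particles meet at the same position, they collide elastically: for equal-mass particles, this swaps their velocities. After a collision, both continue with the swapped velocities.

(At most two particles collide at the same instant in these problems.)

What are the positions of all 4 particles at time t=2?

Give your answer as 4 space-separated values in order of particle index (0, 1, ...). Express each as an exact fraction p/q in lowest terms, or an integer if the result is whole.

Collision at t=1: particles 1 and 2 swap velocities; positions: p0=7 p1=10 p2=10 p3=17; velocities now: v0=3 v1=-4 v2=-2 v3=0
Collision at t=10/7: particles 0 and 1 swap velocities; positions: p0=58/7 p1=58/7 p2=64/7 p3=17; velocities now: v0=-4 v1=3 v2=-2 v3=0
Collision at t=8/5: particles 1 and 2 swap velocities; positions: p0=38/5 p1=44/5 p2=44/5 p3=17; velocities now: v0=-4 v1=-2 v2=3 v3=0
Advance to t=2 (no further collisions before then); velocities: v0=-4 v1=-2 v2=3 v3=0; positions = 6 8 10 17

Answer: 6 8 10 17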